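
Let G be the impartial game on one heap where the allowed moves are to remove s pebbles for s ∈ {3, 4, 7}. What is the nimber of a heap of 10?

Compute g(0), g(1), … for moves {3, 4, 7}:
k:     0  1  2  3  4  5  6  7  8  9 10
g(k):  0  0  0  1  1  1  2  2  2  3  0
So g(10) = 0.

0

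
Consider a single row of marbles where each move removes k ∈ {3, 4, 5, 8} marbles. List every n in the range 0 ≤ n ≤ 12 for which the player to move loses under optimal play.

0, 1, 2, 11, 12

Grundy values for subtraction set {3, 4, 5, 8}:
k:     0  1  2  3  4  5  6  7  8  9 10 11 12
g(k):  0  0  0  1  1  1  2  2  2  3  3  0  0
The P-positions (g = 0) in 0..12 are 0, 1, 2, 11, 12.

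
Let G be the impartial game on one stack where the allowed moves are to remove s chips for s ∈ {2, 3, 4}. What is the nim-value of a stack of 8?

1

Compute g(0), g(1), … for moves {2, 3, 4}:
k:     0  1  2  3  4  5  6  7  8
g(k):  0  0  1  1  2  2  0  0  1
So g(8) = 1.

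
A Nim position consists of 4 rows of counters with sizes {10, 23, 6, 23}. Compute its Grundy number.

Compute the nim-sum pairwise:
10 ⊕ 23 = 29
29 ⊕ 6 = 27
27 ⊕ 23 = 12

12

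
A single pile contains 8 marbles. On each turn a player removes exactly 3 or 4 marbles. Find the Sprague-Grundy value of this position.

0

Compute g(0), g(1), … for moves {3, 4}:
g(0) = mex{} = 0
g(1) = mex{} = 0
g(2) = mex{} = 0
g(3) = mex{0} = 1
g(4) = mex{0} = 1
g(5) = mex{0} = 1
g(6) = mex{0,1} = 2
g(7) = mex{1} = 0
g(8) = mex{1} = 0
So g(8) = 0.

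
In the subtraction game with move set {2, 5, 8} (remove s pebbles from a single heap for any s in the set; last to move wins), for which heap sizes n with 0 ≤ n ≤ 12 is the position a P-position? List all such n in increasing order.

0, 1, 4, 7, 10, 11

Build the Grundy sequence with g(k) = mex{g(k−s) : s ∈ {2, 5, 8}, s ≤ k}:
k:     0  1  2  3  4  5  6  7  8  9 10 11 12
g(k):  0  0  1  1  0  2  1  0  2  1  0  0  1
The P-positions (g = 0) in 0..12 are 0, 1, 4, 7, 10, 11.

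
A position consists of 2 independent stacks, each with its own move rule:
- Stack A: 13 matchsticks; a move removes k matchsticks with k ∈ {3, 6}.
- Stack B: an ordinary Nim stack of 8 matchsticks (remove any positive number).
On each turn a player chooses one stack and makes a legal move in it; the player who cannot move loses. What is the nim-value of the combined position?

Build the Grundy sequence for stack A with g(k) = mex{g(k−s) : s ∈ {3, 6}, s ≤ k}:
g(0) = mex{} = 0
g(1) = mex{} = 0
g(2) = mex{} = 0
g(3) = mex{0} = 1
g(4) = mex{0} = 1
g(5) = mex{0} = 1
g(6) = mex{0,1} = 2
g(7) = mex{0,1} = 2
g(8) = mex{0,1} = 2
g(9) = mex{1,2} = 0
g(10) = mex{1,2} = 0
g(11) = mex{1,2} = 0
g(12) = mex{0,2} = 1
g(13) = mex{0,2} = 1
So g(13) = 1.
Stack B is a plain Nim stack of size 8, so its Grundy value is 8.
The value of a disjunctive sum is the nim-sum of the parts.
Combined value = 1 ⊕ 8 = 9.

9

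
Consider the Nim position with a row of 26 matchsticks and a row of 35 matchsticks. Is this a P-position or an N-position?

Compute the nim-sum pairwise:
26 ⊕ 35 = 57
The nim-sum is 57 ≠ 0, so this is an N-position: the player to move can win.

N-position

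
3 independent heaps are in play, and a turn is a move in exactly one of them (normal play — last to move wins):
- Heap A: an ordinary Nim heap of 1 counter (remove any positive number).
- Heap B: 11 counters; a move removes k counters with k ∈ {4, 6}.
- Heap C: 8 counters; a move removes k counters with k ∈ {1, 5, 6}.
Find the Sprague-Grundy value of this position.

3

Heap A is a plain Nim heap of size 1, so its Grundy value is 1.
Build the Grundy sequence for heap B with g(k) = mex{g(k−s) : s ∈ {4, 6}, s ≤ k}:
g(0) = mex{} = 0
g(1) = mex{} = 0
g(2) = mex{} = 0
g(3) = mex{} = 0
g(4) = mex{0} = 1
g(5) = mex{0} = 1
g(6) = mex{0} = 1
g(7) = mex{0} = 1
g(8) = mex{0,1} = 2
g(9) = mex{0,1} = 2
g(10) = mex{1} = 0
g(11) = mex{1} = 0
So g(11) = 0.
Grundy values for heap C (subtraction set {1, 5, 6}):
g(0) = mex{} = 0
g(1) = mex{0} = 1
g(2) = mex{1} = 0
g(3) = mex{0} = 1
g(4) = mex{1} = 0
g(5) = mex{0} = 1
g(6) = mex{0,1} = 2
g(7) = mex{0,1,2} = 3
g(8) = mex{0,1,3} = 2
So g(8) = 2.
The value of a disjunctive sum is the nim-sum of the parts.
Combined value = 1 XOR 0 XOR 2 = 3.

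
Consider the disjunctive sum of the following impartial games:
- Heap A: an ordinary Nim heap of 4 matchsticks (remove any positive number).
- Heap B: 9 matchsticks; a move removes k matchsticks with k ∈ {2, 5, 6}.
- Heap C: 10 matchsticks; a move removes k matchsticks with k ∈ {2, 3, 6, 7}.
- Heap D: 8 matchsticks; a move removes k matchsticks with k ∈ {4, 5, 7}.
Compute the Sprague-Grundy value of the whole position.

Heap A is a plain Nim heap of size 4, so its Grundy value is 4.
For heap B, compute g(0), g(1), … with moves {2, 5, 6}:
k:     0  1  2  3  4  5  6  7  8  9
g(k):  0  0  1  1  0  2  1  3  0  2
So g(9) = 2.
Grundy values for heap C (subtraction set {2, 3, 6, 7}):
g(0) = mex{} = 0
g(1) = mex{} = 0
g(2) = mex{0} = 1
g(3) = mex{0} = 1
g(4) = mex{0,1} = 2
g(5) = mex{1} = 0
g(6) = mex{0,1,2} = 3
g(7) = mex{0,2} = 1
g(8) = mex{0,1,3} = 2
g(9) = mex{1,3} = 0
g(10) = mex{1,2} = 0
So g(10) = 0.
For heap D, compute g(0), g(1), … with moves {4, 5, 7}:
k:     0  1  2  3  4  5  6  7  8
g(k):  0  0  0  0  1  1  1  1  2
So g(8) = 2.
By the Sprague-Grundy theorem, the Grundy value of a sum of independent games is the XOR of the component values.
Combined value = 4 XOR 2 XOR 0 XOR 2 = 4.

4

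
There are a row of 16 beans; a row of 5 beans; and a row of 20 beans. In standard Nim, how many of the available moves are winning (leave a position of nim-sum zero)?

1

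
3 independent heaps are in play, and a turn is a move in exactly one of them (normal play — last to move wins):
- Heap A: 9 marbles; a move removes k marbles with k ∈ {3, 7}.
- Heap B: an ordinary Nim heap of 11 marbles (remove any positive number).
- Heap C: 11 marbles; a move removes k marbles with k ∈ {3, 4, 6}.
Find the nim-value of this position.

10

For heap A, compute g(0), g(1), … with moves {3, 7}:
g(0) = mex{} = 0
g(1) = mex{} = 0
g(2) = mex{} = 0
g(3) = mex{0} = 1
g(4) = mex{0} = 1
g(5) = mex{0} = 1
g(6) = mex{1} = 0
g(7) = mex{0,1} = 2
g(8) = mex{0,1} = 2
g(9) = mex{0} = 1
So g(9) = 1.
Heap B is a plain Nim heap of size 11, so its Grundy value is 11.
Build the Grundy sequence for heap C with g(k) = mex{g(k−s) : s ∈ {3, 4, 6}, s ≤ k}:
k:     0  1  2  3  4  5  6  7  8  9 10 11
g(k):  0  0  0  1  1  1  2  2  2  0  0  0
So g(11) = 0.
The value of a disjunctive sum is the nim-sum of the parts.
Combined value = 1 ⊕ 11 ⊕ 0 = 10.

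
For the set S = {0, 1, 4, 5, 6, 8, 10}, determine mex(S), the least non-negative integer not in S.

The values 0, 1 are all present; 2 is the first non-negative integer missing from the set.

2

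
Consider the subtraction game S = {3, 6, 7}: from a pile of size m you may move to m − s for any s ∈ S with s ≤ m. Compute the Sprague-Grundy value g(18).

2

Build the Grundy sequence with g(k) = mex{g(k−s) : s ∈ {3, 6, 7}, s ≤ k}:
k:     0  1  2  3  4  5  6  7  8  9 10 11 12 13 14 15 16 17 18
g(k):  0  0  0  1  1  1  2  2  2  3  0  0  0  1  1  1  2  2  2
So g(18) = 2.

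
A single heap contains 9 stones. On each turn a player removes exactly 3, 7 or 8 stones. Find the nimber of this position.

1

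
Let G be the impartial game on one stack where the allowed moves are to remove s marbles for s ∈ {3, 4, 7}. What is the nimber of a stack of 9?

Grundy values for subtraction set {3, 4, 7}:
k:     0  1  2  3  4  5  6  7  8  9
g(k):  0  0  0  1  1  1  2  2  2  3
So g(9) = 3.

3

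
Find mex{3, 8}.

0

0 is not in the set, so the mex is 0.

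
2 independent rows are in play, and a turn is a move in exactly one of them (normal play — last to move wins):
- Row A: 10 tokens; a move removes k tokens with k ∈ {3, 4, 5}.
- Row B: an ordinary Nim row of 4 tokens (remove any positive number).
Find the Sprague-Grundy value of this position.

4

For row A, compute g(0), g(1), … with moves {3, 4, 5}:
k:     0  1  2  3  4  5  6  7  8  9 10
g(k):  0  0  0  1  1  1  2  2  0  0  0
So g(10) = 0.
Row B is a plain Nim row of size 4, so its Grundy value is 4.
The value of a disjunctive sum is the nim-sum of the parts.
Combined value = 0 XOR 4 = 4.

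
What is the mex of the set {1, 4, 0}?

2

The values 0, 1 are all present; 2 is the first non-negative integer missing from the set.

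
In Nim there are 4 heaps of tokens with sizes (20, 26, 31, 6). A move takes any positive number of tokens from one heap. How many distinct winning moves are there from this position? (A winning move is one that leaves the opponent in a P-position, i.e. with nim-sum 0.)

3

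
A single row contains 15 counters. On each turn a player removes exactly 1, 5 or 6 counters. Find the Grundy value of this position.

0

Grundy values for subtraction set {1, 5, 6}:
k:     0  1  2  3  4  5  6  7  8  9 10 11 12 13 14 15
g(k):  0  1  0  1  0  1  2  3  2  3  2  0  1  0  1  0
So g(15) = 0.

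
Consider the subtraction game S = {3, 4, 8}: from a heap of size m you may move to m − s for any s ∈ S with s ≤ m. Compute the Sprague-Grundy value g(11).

Compute g(0), g(1), … for moves {3, 4, 8}:
k:     0  1  2  3  4  5  6  7  8  9 10 11
g(k):  0  0  0  1  1  1  2  0  2  3  1  3
So g(11) = 3.

3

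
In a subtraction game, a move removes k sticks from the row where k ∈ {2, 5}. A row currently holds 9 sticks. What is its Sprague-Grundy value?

Grundy values for subtraction set {2, 5}:
g(0) = mex{} = 0
g(1) = mex{} = 0
g(2) = mex{0} = 1
g(3) = mex{0} = 1
g(4) = mex{1} = 0
g(5) = mex{0,1} = 2
g(6) = mex{0} = 1
g(7) = mex{1,2} = 0
g(8) = mex{1} = 0
g(9) = mex{0} = 1
So g(9) = 1.

1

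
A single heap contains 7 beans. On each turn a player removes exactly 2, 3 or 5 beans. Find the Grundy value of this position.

Grundy values for subtraction set {2, 3, 5}:
k:     0  1  2  3  4  5  6  7
g(k):  0  0  1  1  2  2  3  0
So g(7) = 0.

0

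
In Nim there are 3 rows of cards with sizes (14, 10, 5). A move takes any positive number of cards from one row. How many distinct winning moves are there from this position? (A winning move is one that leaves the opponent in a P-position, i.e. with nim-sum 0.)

1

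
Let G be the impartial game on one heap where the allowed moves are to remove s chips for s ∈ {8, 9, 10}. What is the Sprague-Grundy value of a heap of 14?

Build the Grundy sequence with g(k) = mex{g(k−s) : s ∈ {8, 9, 10}, s ≤ k}:
g(0) = mex{} = 0
g(1) = mex{} = 0
g(2) = mex{} = 0
g(3) = mex{} = 0
g(4) = mex{} = 0
g(5) = mex{} = 0
g(6) = mex{} = 0
g(7) = mex{} = 0
g(8) = mex{0} = 1
g(9) = mex{0} = 1
g(10) = mex{0} = 1
g(11) = mex{0} = 1
g(12) = mex{0} = 1
g(13) = mex{0} = 1
g(14) = mex{0} = 1
So g(14) = 1.

1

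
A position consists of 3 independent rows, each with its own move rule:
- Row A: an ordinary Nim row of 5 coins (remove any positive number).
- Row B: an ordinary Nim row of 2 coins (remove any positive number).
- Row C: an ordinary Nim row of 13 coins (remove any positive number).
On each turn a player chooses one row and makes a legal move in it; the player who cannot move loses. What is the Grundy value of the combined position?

10

Row A is a plain Nim row of size 5, so its Grundy value is 5.
Row B is a plain Nim row of size 2, so its Grundy value is 2.
Row C is a plain Nim row of size 13, so its Grundy value is 13.
By the Sprague-Grundy theorem, the Grundy value of a sum of independent games is the XOR of the component values.
Combined value = 5 ⊕ 2 ⊕ 13 = 10.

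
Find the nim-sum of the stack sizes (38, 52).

Write each in binary and XOR column by column:
  100110  (38)
  110100  (52)
  ------
  010010  (18)

18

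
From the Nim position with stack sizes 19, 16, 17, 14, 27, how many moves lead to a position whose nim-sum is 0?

Compute the nim-sum pairwise:
19 XOR 16 = 3
3 XOR 17 = 18
18 XOR 14 = 28
28 XOR 27 = 7
The overall nim-sum is X = 7. A stack of size p has a winning move iff p XOR X < p (reduce it to p XOR X).
  19: 19 XOR 7 = 20 ≥ 19 — no move.
  16: 16 XOR 7 = 23 ≥ 16 — no move.
  17: 17 XOR 7 = 22 ≥ 17 — no move.
  14: 14 XOR 7 = 9 < 14 — winning move (to 9).
  27: 27 XOR 7 = 28 ≥ 27 — no move.
That gives 1 winning move.

1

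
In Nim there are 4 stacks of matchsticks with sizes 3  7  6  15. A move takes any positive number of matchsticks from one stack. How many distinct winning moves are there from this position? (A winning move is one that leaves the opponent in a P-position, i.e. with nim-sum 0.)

Bitwise XOR of the heap sizes:
  0011  (3)
  0111  (7)
  0110  (6)
  1111  (15)
  ----
  1101  (13)
The overall nim-sum is X = 13. A stack of size p has a winning move iff p XOR X < p (reduce it to p XOR X).
  3: 3 XOR 13 = 14 ≥ 3 — no move.
  7: 7 XOR 13 = 10 ≥ 7 — no move.
  6: 6 XOR 13 = 11 ≥ 6 — no move.
  15: 15 XOR 13 = 2 < 15 — winning move (to 2).
That gives 1 winning move.

1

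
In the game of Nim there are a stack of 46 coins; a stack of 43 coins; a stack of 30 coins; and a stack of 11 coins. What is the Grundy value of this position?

Nim-sum: 46 XOR 43 XOR 30 XOR 11 = 16.

16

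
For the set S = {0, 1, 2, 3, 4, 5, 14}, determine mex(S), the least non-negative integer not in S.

The values 0, 1, 2, 3, 4, 5 are all present; 6 is the first non-negative integer missing from the set.

6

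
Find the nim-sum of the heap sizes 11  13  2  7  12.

15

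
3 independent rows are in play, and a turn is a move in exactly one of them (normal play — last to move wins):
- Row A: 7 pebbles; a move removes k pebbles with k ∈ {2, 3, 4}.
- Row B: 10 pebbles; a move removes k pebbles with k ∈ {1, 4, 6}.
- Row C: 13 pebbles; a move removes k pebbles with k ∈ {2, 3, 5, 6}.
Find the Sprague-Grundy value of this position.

2

Build the Grundy sequence for row A with g(k) = mex{g(k−s) : s ∈ {2, 3, 4}, s ≤ k}:
g(0) = mex{} = 0
g(1) = mex{} = 0
g(2) = mex{0} = 1
g(3) = mex{0} = 1
g(4) = mex{0,1} = 2
g(5) = mex{0,1} = 2
g(6) = mex{1,2} = 0
g(7) = mex{1,2} = 0
So g(7) = 0.
Grundy values for row B (subtraction set {1, 4, 6}):
k:     0  1  2  3  4  5  6  7  8  9 10
g(k):  0  1  0  1  2  0  1  0  1  2  0
So g(10) = 0.
Grundy values for row C (subtraction set {2, 3, 5, 6}):
g(0) = mex{} = 0
g(1) = mex{} = 0
g(2) = mex{0} = 1
g(3) = mex{0} = 1
g(4) = mex{0,1} = 2
g(5) = mex{0,1} = 2
g(6) = mex{0,1,2} = 3
g(7) = mex{0,1,2} = 3
g(8) = mex{1,2,3} = 0
g(9) = mex{1,2,3} = 0
g(10) = mex{0,2,3} = 1
g(11) = mex{0,2,3} = 1
g(12) = mex{0,1,3} = 2
g(13) = mex{0,1,3} = 2
So g(13) = 2.
By the Sprague-Grundy theorem, the Grundy value of a sum of independent games is the XOR of the component values.
Combined value = 0 XOR 0 XOR 2 = 2.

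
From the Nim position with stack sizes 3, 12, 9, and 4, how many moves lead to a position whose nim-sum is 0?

Compute the nim-sum pairwise:
3 ^ 12 = 15
15 ^ 9 = 6
6 ^ 4 = 2
The overall nim-sum is X = 2. A stack of size p has a winning move iff p XOR X < p (reduce it to p XOR X).
  3: 3 XOR 2 = 1 < 3 — winning move (to 1).
  12: 12 XOR 2 = 14 ≥ 12 — no move.
  9: 9 XOR 2 = 11 ≥ 9 — no move.
  4: 4 XOR 2 = 6 ≥ 4 — no move.
That gives 1 winning move.

1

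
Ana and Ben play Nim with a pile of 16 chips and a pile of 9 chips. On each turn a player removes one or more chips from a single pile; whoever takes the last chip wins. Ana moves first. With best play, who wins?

Compute the nim-sum pairwise:
16 ^ 9 = 25
The nim-sum is 25 ≠ 0, so this is an N-position: the player to move can win; Ana has a winning move.

Ana wins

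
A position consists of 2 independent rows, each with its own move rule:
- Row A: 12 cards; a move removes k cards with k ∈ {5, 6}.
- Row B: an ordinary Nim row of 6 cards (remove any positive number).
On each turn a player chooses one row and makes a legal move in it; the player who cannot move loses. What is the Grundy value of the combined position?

6

Grundy values for row A (subtraction set {5, 6}):
g(0) = mex{} = 0
g(1) = mex{} = 0
g(2) = mex{} = 0
g(3) = mex{} = 0
g(4) = mex{} = 0
g(5) = mex{0} = 1
g(6) = mex{0} = 1
g(7) = mex{0} = 1
g(8) = mex{0} = 1
g(9) = mex{0} = 1
g(10) = mex{0,1} = 2
g(11) = mex{1} = 0
g(12) = mex{1} = 0
So g(12) = 0.
Row B is a plain Nim row of size 6, so its Grundy value is 6.
By the Sprague-Grundy theorem, the Grundy value of a sum of independent games is the XOR of the component values.
Combined value = 0 XOR 6 = 6.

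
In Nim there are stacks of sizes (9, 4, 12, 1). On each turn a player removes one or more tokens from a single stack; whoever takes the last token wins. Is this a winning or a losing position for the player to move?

Bitwise XOR of the heap sizes:
  1001  (9)
  0100  (4)
  1100  (12)
  0001  (1)
  ----
  0000  (0)
The nim-sum is 0, so this is a P-position: the player to move is in a losing position under optimal play.

Losing position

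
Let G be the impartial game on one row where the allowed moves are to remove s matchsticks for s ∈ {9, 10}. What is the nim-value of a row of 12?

1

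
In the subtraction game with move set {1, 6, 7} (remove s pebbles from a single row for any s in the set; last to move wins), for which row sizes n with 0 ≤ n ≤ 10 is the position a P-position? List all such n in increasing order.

0, 2, 4

Build the Grundy sequence with g(k) = mex{g(k−s) : s ∈ {1, 6, 7}, s ≤ k}:
k:     0  1  2  3  4  5  6  7  8  9 10
g(k):  0  1  0  1  0  1  2  3  2  3  2
The P-positions (g = 0) in 0..10 are 0, 2, 4.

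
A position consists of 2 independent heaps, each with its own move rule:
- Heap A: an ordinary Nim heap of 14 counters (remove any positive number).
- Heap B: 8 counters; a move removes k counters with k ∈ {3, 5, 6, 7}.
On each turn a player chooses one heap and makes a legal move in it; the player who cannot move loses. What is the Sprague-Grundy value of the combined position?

Heap A is a plain Nim heap of size 14, so its Grundy value is 14.
For heap B, compute g(0), g(1), … with moves {3, 5, 6, 7}:
g(0) = mex{} = 0
g(1) = mex{} = 0
g(2) = mex{} = 0
g(3) = mex{0} = 1
g(4) = mex{0} = 1
g(5) = mex{0} = 1
g(6) = mex{0,1} = 2
g(7) = mex{0,1} = 2
g(8) = mex{0,1} = 2
So g(8) = 2.
The value of a disjunctive sum is the nim-sum of the parts.
Combined value = 14 ⊕ 2 = 12.

12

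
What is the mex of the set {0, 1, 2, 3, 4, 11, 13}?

5

The values 0, 1, 2, 3, 4 are all present; 5 is the first non-negative integer missing from the set.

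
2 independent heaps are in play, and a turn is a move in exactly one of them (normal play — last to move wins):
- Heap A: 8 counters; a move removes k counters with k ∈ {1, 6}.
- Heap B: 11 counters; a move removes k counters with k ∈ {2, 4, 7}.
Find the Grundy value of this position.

0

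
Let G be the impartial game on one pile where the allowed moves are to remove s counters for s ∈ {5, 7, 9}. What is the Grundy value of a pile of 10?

Grundy values for subtraction set {5, 7, 9}:
k:     0  1  2  3  4  5  6  7  8  9 10
g(k):  0  0  0  0  0  1  1  1  1  1  2
So g(10) = 2.

2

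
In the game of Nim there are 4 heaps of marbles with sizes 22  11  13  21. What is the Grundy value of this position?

5

Write each in binary and XOR column by column:
  10110  (22)
  01011  (11)
  01101  (13)
  10101  (21)
  -----
  00101  (5)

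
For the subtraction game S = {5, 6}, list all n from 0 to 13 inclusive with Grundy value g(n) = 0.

0, 1, 2, 3, 4, 11, 12, 13

Build the Grundy sequence with g(k) = mex{g(k−s) : s ∈ {5, 6}, s ≤ k}:
g(0) = mex{} = 0
g(1) = mex{} = 0
g(2) = mex{} = 0
g(3) = mex{} = 0
g(4) = mex{} = 0
g(5) = mex{0} = 1
g(6) = mex{0} = 1
g(7) = mex{0} = 1
g(8) = mex{0} = 1
g(9) = mex{0} = 1
g(10) = mex{0,1} = 2
g(11) = mex{1} = 0
g(12) = mex{1} = 0
g(13) = mex{1} = 0
The P-positions (g = 0) in 0..13 are 0, 1, 2, 3, 4, 11, 12, 13.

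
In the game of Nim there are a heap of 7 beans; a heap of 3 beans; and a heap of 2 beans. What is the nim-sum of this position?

6

Nim-sum: 7 ^ 3 ^ 2 = 6.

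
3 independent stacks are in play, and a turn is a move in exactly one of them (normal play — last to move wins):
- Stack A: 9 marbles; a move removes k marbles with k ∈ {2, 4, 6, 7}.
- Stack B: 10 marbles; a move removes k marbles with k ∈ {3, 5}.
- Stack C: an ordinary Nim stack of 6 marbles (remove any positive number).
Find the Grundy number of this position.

Build the Grundy sequence for stack A with g(k) = mex{g(k−s) : s ∈ {2, 4, 6, 7}, s ≤ k}:
k:     0  1  2  3  4  5  6  7  8  9
g(k):  0  0  1  1  2  2  3  3  4  0
So g(9) = 0.
For stack B, compute g(0), g(1), … with moves {3, 5}:
g(0) = mex{} = 0
g(1) = mex{} = 0
g(2) = mex{} = 0
g(3) = mex{0} = 1
g(4) = mex{0} = 1
g(5) = mex{0} = 1
g(6) = mex{0,1} = 2
g(7) = mex{0,1} = 2
g(8) = mex{1} = 0
g(9) = mex{1,2} = 0
g(10) = mex{1,2} = 0
So g(10) = 0.
Stack C is a plain Nim stack of size 6, so its Grundy value is 6.
The value of a disjunctive sum is the nim-sum of the parts.
Combined value = 0 ⊕ 0 ⊕ 6 = 6.

6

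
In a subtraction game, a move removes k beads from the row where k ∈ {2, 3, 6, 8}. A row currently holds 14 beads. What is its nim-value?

0

Compute g(0), g(1), … for moves {2, 3, 6, 8}:
g(0) = mex{} = 0
g(1) = mex{} = 0
g(2) = mex{0} = 1
g(3) = mex{0} = 1
g(4) = mex{0,1} = 2
g(5) = mex{1} = 0
g(6) = mex{0,1,2} = 3
g(7) = mex{0,2} = 1
g(8) = mex{0,1,3} = 2
g(9) = mex{0,1,3} = 2
g(10) = mex{1,2} = 0
g(11) = mex{0,1,2} = 3
g(12) = mex{0,2,3} = 1
g(13) = mex{0,1,3} = 2
g(14) = mex{1,2,3} = 0
So g(14) = 0.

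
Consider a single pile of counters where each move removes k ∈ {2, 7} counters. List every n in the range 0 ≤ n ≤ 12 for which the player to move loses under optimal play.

0, 1, 4, 5, 9, 10

Compute g(0), g(1), … for moves {2, 7}:
g(0) = mex{} = 0
g(1) = mex{} = 0
g(2) = mex{0} = 1
g(3) = mex{0} = 1
g(4) = mex{1} = 0
g(5) = mex{1} = 0
g(6) = mex{0} = 1
g(7) = mex{0} = 1
g(8) = mex{0,1} = 2
g(9) = mex{1} = 0
g(10) = mex{1,2} = 0
g(11) = mex{0} = 1
g(12) = mex{0} = 1
The P-positions (g = 0) in 0..12 are 0, 1, 4, 5, 9, 10.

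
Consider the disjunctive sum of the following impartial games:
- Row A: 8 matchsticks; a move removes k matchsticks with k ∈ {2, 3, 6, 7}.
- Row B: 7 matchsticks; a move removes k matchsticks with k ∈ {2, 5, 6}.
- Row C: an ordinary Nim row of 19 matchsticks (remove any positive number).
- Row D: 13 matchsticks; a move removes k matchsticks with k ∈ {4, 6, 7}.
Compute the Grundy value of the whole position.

18

For row A, compute g(0), g(1), … with moves {2, 3, 6, 7}:
g(0) = mex{} = 0
g(1) = mex{} = 0
g(2) = mex{0} = 1
g(3) = mex{0} = 1
g(4) = mex{0,1} = 2
g(5) = mex{1} = 0
g(6) = mex{0,1,2} = 3
g(7) = mex{0,2} = 1
g(8) = mex{0,1,3} = 2
So g(8) = 2.
Grundy values for row B (subtraction set {2, 5, 6}):
g(0) = mex{} = 0
g(1) = mex{} = 0
g(2) = mex{0} = 1
g(3) = mex{0} = 1
g(4) = mex{1} = 0
g(5) = mex{0,1} = 2
g(6) = mex{0} = 1
g(7) = mex{0,1,2} = 3
So g(7) = 3.
Row C is a plain Nim row of size 19, so its Grundy value is 19.
For row D, compute g(0), g(1), … with moves {4, 6, 7}:
k:     0  1  2  3  4  5  6  7  8  9 10 11 12 13
g(k):  0  0  0  0  1  1  1  1  2  2  2  0  0  0
So g(13) = 0.
By the Sprague-Grundy theorem, the Grundy value of a sum of independent games is the XOR of the component values.
Combined value = 2 ⊕ 3 ⊕ 19 ⊕ 0 = 18.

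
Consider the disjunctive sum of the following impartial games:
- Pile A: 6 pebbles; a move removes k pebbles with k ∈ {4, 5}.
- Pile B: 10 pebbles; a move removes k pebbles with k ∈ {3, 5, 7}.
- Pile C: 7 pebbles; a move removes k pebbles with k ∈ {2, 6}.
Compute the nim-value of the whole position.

Grundy values for pile A (subtraction set {4, 5}):
g(0) = mex{} = 0
g(1) = mex{} = 0
g(2) = mex{} = 0
g(3) = mex{} = 0
g(4) = mex{0} = 1
g(5) = mex{0} = 1
g(6) = mex{0} = 1
So g(6) = 1.
Build the Grundy sequence for pile B with g(k) = mex{g(k−s) : s ∈ {3, 5, 7}, s ≤ k}:
k:     0  1  2  3  4  5  6  7  8  9 10
g(k):  0  0  0  1  1  1  2  2  2  3  0
So g(10) = 0.
Grundy values for pile C (subtraction set {2, 6}):
g(0) = mex{} = 0
g(1) = mex{} = 0
g(2) = mex{0} = 1
g(3) = mex{0} = 1
g(4) = mex{1} = 0
g(5) = mex{1} = 0
g(6) = mex{0} = 1
g(7) = mex{0} = 1
So g(7) = 1.
The value of a disjunctive sum is the nim-sum of the parts.
Combined value = 1 XOR 0 XOR 1 = 0.

0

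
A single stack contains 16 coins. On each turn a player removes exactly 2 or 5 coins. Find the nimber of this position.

Grundy values for subtraction set {2, 5}:
k:     0  1  2  3  4  5  6  7  8  9 10 11 12 13 14 15 16
g(k):  0  0  1  1  0  2  1  0  0  1  1  0  2  1  0  0  1
So g(16) = 1.

1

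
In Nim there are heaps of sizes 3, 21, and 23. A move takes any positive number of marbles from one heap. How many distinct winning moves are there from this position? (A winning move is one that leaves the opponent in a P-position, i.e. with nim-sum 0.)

3

Nim-sum: 3 ⊕ 21 ⊕ 23 = 1.
The overall nim-sum is X = 1. A heap of size p has a winning move iff p XOR X < p (reduce it to p XOR X).
  3: 3 XOR 1 = 2 < 3 — winning move (to 2).
  21: 21 XOR 1 = 20 < 21 — winning move (to 20).
  23: 23 XOR 1 = 22 < 23 — winning move (to 22).
That gives 3 winning moves.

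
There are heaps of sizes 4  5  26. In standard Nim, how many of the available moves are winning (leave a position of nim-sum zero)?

1

Write each in binary and XOR column by column:
  00100  (4)
  00101  (5)
  11010  (26)
  -----
  11011  (27)
The overall nim-sum is X = 27. A heap of size p has a winning move iff p XOR X < p (reduce it to p XOR X).
  4: 4 XOR 27 = 31 ≥ 4 — no move.
  5: 5 XOR 27 = 30 ≥ 5 — no move.
  26: 26 XOR 27 = 1 < 26 — winning move (to 1).
That gives 1 winning move.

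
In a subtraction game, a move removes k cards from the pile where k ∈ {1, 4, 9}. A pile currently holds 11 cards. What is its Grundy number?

1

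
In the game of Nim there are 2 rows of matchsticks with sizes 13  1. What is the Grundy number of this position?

12

Bitwise XOR of the heap sizes:
  1101  (13)
  0001  (1)
  ----
  1100  (12)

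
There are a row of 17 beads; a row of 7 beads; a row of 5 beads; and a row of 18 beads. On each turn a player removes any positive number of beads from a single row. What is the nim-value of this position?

1

Compute the nim-sum pairwise:
17 ^ 7 = 22
22 ^ 5 = 19
19 ^ 18 = 1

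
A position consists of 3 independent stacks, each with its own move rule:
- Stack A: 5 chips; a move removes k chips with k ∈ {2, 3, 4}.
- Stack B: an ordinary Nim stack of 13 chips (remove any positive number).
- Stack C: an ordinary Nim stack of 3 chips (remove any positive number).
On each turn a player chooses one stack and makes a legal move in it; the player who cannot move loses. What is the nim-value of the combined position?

Grundy values for stack A (subtraction set {2, 3, 4}):
k:     0  1  2  3  4  5
g(k):  0  0  1  1  2  2
So g(5) = 2.
Stack B is a plain Nim stack of size 13, so its Grundy value is 13.
Stack C is a plain Nim stack of size 3, so its Grundy value is 3.
The value of a disjunctive sum is the nim-sum of the parts.
Combined value = 2 ⊕ 13 ⊕ 3 = 12.

12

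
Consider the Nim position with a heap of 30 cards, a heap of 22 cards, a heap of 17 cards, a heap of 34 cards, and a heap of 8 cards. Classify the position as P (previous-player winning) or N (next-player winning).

N-position

Compute the nim-sum pairwise:
30 ^ 22 = 8
8 ^ 17 = 25
25 ^ 34 = 59
59 ^ 8 = 51
The nim-sum is 51 ≠ 0, so this is an N-position: the player to move can win.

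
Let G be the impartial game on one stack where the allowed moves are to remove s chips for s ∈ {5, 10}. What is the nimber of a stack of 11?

2

Build the Grundy sequence with g(k) = mex{g(k−s) : s ∈ {5, 10}, s ≤ k}:
k:     0  1  2  3  4  5  6  7  8  9 10 11
g(k):  0  0  0  0  0  1  1  1  1  1  2  2
So g(11) = 2.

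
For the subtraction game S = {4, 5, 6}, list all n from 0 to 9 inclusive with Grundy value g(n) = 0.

Build the Grundy sequence with g(k) = mex{g(k−s) : s ∈ {4, 5, 6}, s ≤ k}:
g(0) = mex{} = 0
g(1) = mex{} = 0
g(2) = mex{} = 0
g(3) = mex{} = 0
g(4) = mex{0} = 1
g(5) = mex{0} = 1
g(6) = mex{0} = 1
g(7) = mex{0} = 1
g(8) = mex{0,1} = 2
g(9) = mex{0,1} = 2
The P-positions (g = 0) in 0..9 are 0, 1, 2, 3.

0, 1, 2, 3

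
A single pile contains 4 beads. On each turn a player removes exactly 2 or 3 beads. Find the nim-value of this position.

2

Grundy values for subtraction set {2, 3}:
g(0) = mex{} = 0
g(1) = mex{} = 0
g(2) = mex{0} = 1
g(3) = mex{0} = 1
g(4) = mex{0,1} = 2
So g(4) = 2.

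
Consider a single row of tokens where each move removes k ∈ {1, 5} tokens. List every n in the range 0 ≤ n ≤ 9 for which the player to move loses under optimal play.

0, 2, 4, 6, 8

Build the Grundy sequence with g(k) = mex{g(k−s) : s ∈ {1, 5}, s ≤ k}:
k:     0  1  2  3  4  5  6  7  8  9
g(k):  0  1  0  1  0  1  0  1  0  1
The P-positions (g = 0) in 0..9 are 0, 2, 4, 6, 8.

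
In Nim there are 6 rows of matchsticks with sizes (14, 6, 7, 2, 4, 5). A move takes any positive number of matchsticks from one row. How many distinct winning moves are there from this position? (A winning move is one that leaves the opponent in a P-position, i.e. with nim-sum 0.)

1

Bitwise XOR of the heap sizes:
  1110  (14)
  0110  (6)
  0111  (7)
  0010  (2)
  0100  (4)
  0101  (5)
  ----
  1100  (12)
The overall nim-sum is X = 12. A row of size p has a winning move iff p XOR X < p (reduce it to p XOR X).
  14: 14 XOR 12 = 2 < 14 — winning move (to 2).
  6: 6 XOR 12 = 10 ≥ 6 — no move.
  7: 7 XOR 12 = 11 ≥ 7 — no move.
  2: 2 XOR 12 = 14 ≥ 2 — no move.
  4: 4 XOR 12 = 8 ≥ 4 — no move.
  5: 5 XOR 12 = 9 ≥ 5 — no move.
That gives 1 winning move.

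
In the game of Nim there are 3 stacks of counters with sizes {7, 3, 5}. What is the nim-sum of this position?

Nim-sum: 7 XOR 3 XOR 5 = 1.

1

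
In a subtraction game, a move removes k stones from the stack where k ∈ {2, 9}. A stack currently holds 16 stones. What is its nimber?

0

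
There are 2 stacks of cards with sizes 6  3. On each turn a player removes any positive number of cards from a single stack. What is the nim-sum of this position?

Bitwise XOR of the heap sizes:
  110  (6)
  011  (3)
  ---
  101  (5)

5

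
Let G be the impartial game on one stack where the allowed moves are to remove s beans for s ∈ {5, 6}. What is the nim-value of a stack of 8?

Compute g(0), g(1), … for moves {5, 6}:
g(0) = mex{} = 0
g(1) = mex{} = 0
g(2) = mex{} = 0
g(3) = mex{} = 0
g(4) = mex{} = 0
g(5) = mex{0} = 1
g(6) = mex{0} = 1
g(7) = mex{0} = 1
g(8) = mex{0} = 1
So g(8) = 1.

1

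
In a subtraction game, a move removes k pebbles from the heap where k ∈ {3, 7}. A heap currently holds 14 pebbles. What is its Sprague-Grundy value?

1

Grundy values for subtraction set {3, 7}:
g(0) = mex{} = 0
g(1) = mex{} = 0
g(2) = mex{} = 0
g(3) = mex{0} = 1
g(4) = mex{0} = 1
g(5) = mex{0} = 1
g(6) = mex{1} = 0
g(7) = mex{0,1} = 2
g(8) = mex{0,1} = 2
g(9) = mex{0} = 1
g(10) = mex{1,2} = 0
g(11) = mex{1,2} = 0
g(12) = mex{1} = 0
g(13) = mex{0} = 1
g(14) = mex{0,2} = 1
So g(14) = 1.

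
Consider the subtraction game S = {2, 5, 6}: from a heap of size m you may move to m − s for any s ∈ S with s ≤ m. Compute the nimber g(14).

Compute g(0), g(1), … for moves {2, 5, 6}:
g(0) = mex{} = 0
g(1) = mex{} = 0
g(2) = mex{0} = 1
g(3) = mex{0} = 1
g(4) = mex{1} = 0
g(5) = mex{0,1} = 2
g(6) = mex{0} = 1
g(7) = mex{0,1,2} = 3
g(8) = mex{1} = 0
g(9) = mex{0,1,3} = 2
g(10) = mex{0,2} = 1
g(11) = mex{1,2} = 0
g(12) = mex{1,3} = 0
g(13) = mex{0,3} = 1
g(14) = mex{0,2} = 1
So g(14) = 1.

1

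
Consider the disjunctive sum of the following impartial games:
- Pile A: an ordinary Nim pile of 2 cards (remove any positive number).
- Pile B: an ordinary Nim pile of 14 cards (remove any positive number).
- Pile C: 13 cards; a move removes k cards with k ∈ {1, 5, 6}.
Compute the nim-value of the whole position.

12

Pile A is a plain Nim pile of size 2, so its Grundy value is 2.
Pile B is a plain Nim pile of size 14, so its Grundy value is 14.
For pile C, compute g(0), g(1), … with moves {1, 5, 6}:
k:     0  1  2  3  4  5  6  7  8  9 10 11 12 13
g(k):  0  1  0  1  0  1  2  3  2  3  2  0  1  0
So g(13) = 0.
By the Sprague-Grundy theorem, the Grundy value of a sum of independent games is the XOR of the component values.
Combined value = 2 ⊕ 14 ⊕ 0 = 12.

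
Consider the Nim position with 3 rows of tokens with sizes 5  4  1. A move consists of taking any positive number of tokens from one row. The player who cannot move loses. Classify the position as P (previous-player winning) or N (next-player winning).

P-position

Nim-sum: 5 ⊕ 4 ⊕ 1 = 0.
The nim-sum is 0, so this is a P-position: the player to move is in a losing position under optimal play.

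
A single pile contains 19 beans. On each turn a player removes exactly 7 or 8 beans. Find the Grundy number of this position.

0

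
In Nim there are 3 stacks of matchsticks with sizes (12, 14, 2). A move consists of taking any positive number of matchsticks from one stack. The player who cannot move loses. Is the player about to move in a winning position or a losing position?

Losing position

Bitwise XOR of the heap sizes:
  1100  (12)
  1110  (14)
  0010  (2)
  ----
  0000  (0)
The nim-sum is 0, so this is a P-position: the player to move is in a losing position under optimal play.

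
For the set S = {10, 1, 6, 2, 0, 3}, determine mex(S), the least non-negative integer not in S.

4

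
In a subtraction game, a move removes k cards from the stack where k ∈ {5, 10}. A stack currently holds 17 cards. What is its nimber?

Grundy values for subtraction set {5, 10}:
k:     0  1  2  3  4  5  6  7  8  9 10 11 12 13 14 15 16 17
g(k):  0  0  0  0  0  1  1  1  1  1  2  2  2  2  2  0  0  0
So g(17) = 0.

0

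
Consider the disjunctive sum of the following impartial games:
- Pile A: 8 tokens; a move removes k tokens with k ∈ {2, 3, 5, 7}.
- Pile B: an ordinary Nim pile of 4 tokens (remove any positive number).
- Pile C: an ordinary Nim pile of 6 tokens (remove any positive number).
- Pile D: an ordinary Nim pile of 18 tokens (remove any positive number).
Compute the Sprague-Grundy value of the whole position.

Grundy values for pile A (subtraction set {2, 3, 5, 7}):
k:     0  1  2  3  4  5  6  7  8
g(k):  0  0  1  1  2  2  3  3  4
So g(8) = 4.
Pile B is a plain Nim pile of size 4, so its Grundy value is 4.
Pile C is a plain Nim pile of size 6, so its Grundy value is 6.
Pile D is a plain Nim pile of size 18, so its Grundy value is 18.
By the Sprague-Grundy theorem, the Grundy value of a sum of independent games is the XOR of the component values.
Combined value = 4 XOR 4 XOR 6 XOR 18 = 20.

20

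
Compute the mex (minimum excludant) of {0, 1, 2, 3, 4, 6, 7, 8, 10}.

5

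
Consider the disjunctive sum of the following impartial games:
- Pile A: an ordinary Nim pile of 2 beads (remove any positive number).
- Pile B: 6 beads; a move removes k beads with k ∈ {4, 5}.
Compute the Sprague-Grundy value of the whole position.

3

Pile A is a plain Nim pile of size 2, so its Grundy value is 2.
Build the Grundy sequence for pile B with g(k) = mex{g(k−s) : s ∈ {4, 5}, s ≤ k}:
k:     0  1  2  3  4  5  6
g(k):  0  0  0  0  1  1  1
So g(6) = 1.
By the Sprague-Grundy theorem, the Grundy value of a sum of independent games is the XOR of the component values.
Combined value = 2 XOR 1 = 3.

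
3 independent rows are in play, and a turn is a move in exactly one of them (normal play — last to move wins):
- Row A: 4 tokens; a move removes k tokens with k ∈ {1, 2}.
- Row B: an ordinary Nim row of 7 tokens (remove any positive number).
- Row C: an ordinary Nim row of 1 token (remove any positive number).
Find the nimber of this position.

7

Grundy values for row A (subtraction set {1, 2}):
g(0) = mex{} = 0
g(1) = mex{0} = 1
g(2) = mex{0,1} = 2
g(3) = mex{1,2} = 0
g(4) = mex{0,2} = 1
So g(4) = 1.
Row B is a plain Nim row of size 7, so its Grundy value is 7.
Row C is a plain Nim row of size 1, so its Grundy value is 1.
By the Sprague-Grundy theorem, the Grundy value of a sum of independent games is the XOR of the component values.
Combined value = 1 XOR 7 XOR 1 = 7.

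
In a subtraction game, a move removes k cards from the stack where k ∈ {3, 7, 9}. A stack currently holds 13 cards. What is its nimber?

Grundy values for subtraction set {3, 7, 9}:
g(0) = mex{} = 0
g(1) = mex{} = 0
g(2) = mex{} = 0
g(3) = mex{0} = 1
g(4) = mex{0} = 1
g(5) = mex{0} = 1
g(6) = mex{1} = 0
g(7) = mex{0,1} = 2
g(8) = mex{0,1} = 2
g(9) = mex{0} = 1
g(10) = mex{0,1,2} = 3
g(11) = mex{0,1,2} = 3
g(12) = mex{1} = 0
g(13) = mex{0,1,3} = 2
So g(13) = 2.

2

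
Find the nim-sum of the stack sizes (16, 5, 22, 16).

19

Compute the nim-sum pairwise:
16 ⊕ 5 = 21
21 ⊕ 22 = 3
3 ⊕ 16 = 19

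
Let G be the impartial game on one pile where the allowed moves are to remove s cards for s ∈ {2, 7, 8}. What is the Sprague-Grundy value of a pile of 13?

2

Compute g(0), g(1), … for moves {2, 7, 8}:
k:     0  1  2  3  4  5  6  7  8  9 10 11 12 13
g(k):  0  0  1  1  0  0  1  1  2  2  0  3  1  2
So g(13) = 2.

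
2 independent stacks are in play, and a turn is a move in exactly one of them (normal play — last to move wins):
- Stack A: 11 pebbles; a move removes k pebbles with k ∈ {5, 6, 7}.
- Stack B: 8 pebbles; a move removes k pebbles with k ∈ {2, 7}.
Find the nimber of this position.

Grundy values for stack A (subtraction set {5, 6, 7}):
g(0) = mex{} = 0
g(1) = mex{} = 0
g(2) = mex{} = 0
g(3) = mex{} = 0
g(4) = mex{} = 0
g(5) = mex{0} = 1
g(6) = mex{0} = 1
g(7) = mex{0} = 1
g(8) = mex{0} = 1
g(9) = mex{0} = 1
g(10) = mex{0,1} = 2
g(11) = mex{0,1} = 2
So g(11) = 2.
Build the Grundy sequence for stack B with g(k) = mex{g(k−s) : s ∈ {2, 7}, s ≤ k}:
g(0) = mex{} = 0
g(1) = mex{} = 0
g(2) = mex{0} = 1
g(3) = mex{0} = 1
g(4) = mex{1} = 0
g(5) = mex{1} = 0
g(6) = mex{0} = 1
g(7) = mex{0} = 1
g(8) = mex{0,1} = 2
So g(8) = 2.
The value of a disjunctive sum is the nim-sum of the parts.
Combined value = 2 XOR 2 = 0.

0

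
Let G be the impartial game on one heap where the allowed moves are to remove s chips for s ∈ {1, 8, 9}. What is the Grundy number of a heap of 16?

0

Compute g(0), g(1), … for moves {1, 8, 9}:
k:     0  1  2  3  4  5  6  7  8  9 10 11 12 13 14 15 16
g(k):  0  1  0  1  0  1  0  1  2  3  2  3  2  3  2  3  0
So g(16) = 0.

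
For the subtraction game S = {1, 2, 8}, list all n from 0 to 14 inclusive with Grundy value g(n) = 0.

0, 3, 6, 9, 12

Grundy values for subtraction set {1, 2, 8}:
k:     0  1  2  3  4  5  6  7  8  9 10 11 12 13 14
g(k):  0  1  2  0  1  2  0  1  2  0  1  2  0  1  2
The P-positions (g = 0) in 0..14 are 0, 3, 6, 9, 12.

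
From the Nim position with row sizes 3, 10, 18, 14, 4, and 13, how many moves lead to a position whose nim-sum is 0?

1

Compute the nim-sum pairwise:
3 ⊕ 10 = 9
9 ⊕ 18 = 27
27 ⊕ 14 = 21
21 ⊕ 4 = 17
17 ⊕ 13 = 28
The overall nim-sum is X = 28. A row of size p has a winning move iff p XOR X < p (reduce it to p XOR X).
  3: 3 XOR 28 = 31 ≥ 3 — no move.
  10: 10 XOR 28 = 22 ≥ 10 — no move.
  18: 18 XOR 28 = 14 < 18 — winning move (to 14).
  14: 14 XOR 28 = 18 ≥ 14 — no move.
  4: 4 XOR 28 = 24 ≥ 4 — no move.
  13: 13 XOR 28 = 17 ≥ 13 — no move.
That gives 1 winning move.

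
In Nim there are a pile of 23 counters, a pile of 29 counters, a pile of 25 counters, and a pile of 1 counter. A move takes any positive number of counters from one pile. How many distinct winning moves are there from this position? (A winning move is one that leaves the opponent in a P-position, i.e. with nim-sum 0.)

Bitwise XOR of the heap sizes:
  10111  (23)
  11101  (29)
  11001  (25)
  00001  (1)
  -----
  10010  (18)
The overall nim-sum is X = 18. A pile of size p has a winning move iff p XOR X < p (reduce it to p XOR X).
  23: 23 XOR 18 = 5 < 23 — winning move (to 5).
  29: 29 XOR 18 = 15 < 29 — winning move (to 15).
  25: 25 XOR 18 = 11 < 25 — winning move (to 11).
  1: 1 XOR 18 = 19 ≥ 1 — no move.
That gives 3 winning moves.

3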